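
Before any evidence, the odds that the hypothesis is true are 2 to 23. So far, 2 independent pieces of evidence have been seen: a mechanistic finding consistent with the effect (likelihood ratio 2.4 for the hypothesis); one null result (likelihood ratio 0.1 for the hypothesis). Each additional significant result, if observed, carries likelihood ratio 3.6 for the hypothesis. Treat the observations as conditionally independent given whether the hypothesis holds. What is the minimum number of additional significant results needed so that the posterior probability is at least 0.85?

5

Prior odds = 2/23.
Combined Bayes factor of the evidence already in hand = 2.4 × 0.1 = 0.24.
Odds after that evidence = (2/23) × 0.24 = 12/575.
Target odds = 0.85/0.15 = 17/3.
Need 3.6ⁿ ≥ 17/3 ÷ (12/575) = 9775/36.
3.6⁴ = 167.9616 falls short of 9775/36 but 3.6⁵ = 604.66176 reaches it, so n = 5.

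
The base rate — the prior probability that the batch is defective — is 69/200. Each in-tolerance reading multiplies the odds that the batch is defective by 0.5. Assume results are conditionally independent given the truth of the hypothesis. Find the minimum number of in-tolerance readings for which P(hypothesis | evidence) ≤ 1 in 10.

3

Prior odds = 0.345/0.655 = 69/131.
Likelihood ratio per in-tolerance reading = 0.5.
Target posterior odds = 0.1/0.9 = 1/9.
Need (69/131) × 0.5ⁿ ≤ 1/9, i.e. 0.5ⁿ ≤ 131/621.
0.5² = 0.25 is still above 131/621 but 0.5³ = 0.125 is at or below it, so n = 3.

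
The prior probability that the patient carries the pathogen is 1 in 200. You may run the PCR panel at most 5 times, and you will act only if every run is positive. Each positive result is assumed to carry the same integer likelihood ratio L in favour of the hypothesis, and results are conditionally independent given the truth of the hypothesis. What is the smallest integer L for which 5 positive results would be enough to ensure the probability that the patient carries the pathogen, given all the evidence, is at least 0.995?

9

Prior odds = 0.005/0.995 = 1/199.
Target odds = 0.995/0.005 = 199.
Need L⁵ ≥ 199 ÷ (1/199) = 39601.
8⁵ = 32768 < 39601 ≤ 59049 = 9⁵, so L = 9.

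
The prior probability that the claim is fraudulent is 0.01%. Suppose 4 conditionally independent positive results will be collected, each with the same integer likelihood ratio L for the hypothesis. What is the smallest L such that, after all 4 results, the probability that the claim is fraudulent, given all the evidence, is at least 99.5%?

Prior odds = 0.0001/0.9999 = 1/9999.
Target odds = 0.995/0.005 = 199.
Need L⁴ ≥ 199 ÷ (1/9999) = 1989801.
37⁴ = 1874161 < 1989801 ≤ 2085136 = 38⁴, so L = 38.

38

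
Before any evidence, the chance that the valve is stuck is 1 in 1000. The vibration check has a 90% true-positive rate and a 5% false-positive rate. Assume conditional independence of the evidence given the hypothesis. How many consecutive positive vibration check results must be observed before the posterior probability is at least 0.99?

Prior odds: 0.001 ÷ 0.999 = 1/999.
Likelihood ratio of a positive result = 0.9/0.05 = 18.
Target posterior odds = 0.99/0.01 = 99.
Require 18ⁿ ≥ 99 ÷ (1/999) = 98901.
18³ = 5832 falls short of 98901 but 18⁴ = 104976 reaches it, so n = 4.

4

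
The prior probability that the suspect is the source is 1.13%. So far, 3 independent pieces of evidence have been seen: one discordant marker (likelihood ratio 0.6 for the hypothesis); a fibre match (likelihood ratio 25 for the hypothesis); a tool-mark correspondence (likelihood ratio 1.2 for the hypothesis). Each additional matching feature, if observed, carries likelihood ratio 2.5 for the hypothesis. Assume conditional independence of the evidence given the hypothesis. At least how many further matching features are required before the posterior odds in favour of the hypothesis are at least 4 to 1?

Prior odds = 0.0113/0.9887 = 113/9887.
Combined Bayes factor of the evidence already in hand = 0.6 × 25 × 1.2 = 18.
Odds after that evidence = (113/9887) × 18 = 2034/9887.
Target odds = 4.
Need 2.5ⁿ ≥ 4 ÷ (2034/9887) = 19774/1017.
2.5³ = 15.625 falls short of 19774/1017 but 2.5⁴ = 39.0625 reaches it, so n = 4.

4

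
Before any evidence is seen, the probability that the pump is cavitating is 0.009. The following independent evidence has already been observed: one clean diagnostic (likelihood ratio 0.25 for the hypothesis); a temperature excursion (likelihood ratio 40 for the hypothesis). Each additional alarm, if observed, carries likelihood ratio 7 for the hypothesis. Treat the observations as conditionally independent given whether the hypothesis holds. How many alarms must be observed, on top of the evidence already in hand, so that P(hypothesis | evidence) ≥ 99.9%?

Prior odds = 0.009/0.991 = 9/991.
Combined Bayes factor of the evidence already in hand = 0.25 × 40 = 10.
Odds after that evidence = (9/991) × 10 = 90/991.
Target odds = 0.999/0.001 = 999.
Need 7ⁿ ≥ 999 ÷ (90/991) = 11000.1.
7⁴ = 2401 falls short of 11000.1 but 7⁵ = 16807 reaches it, so n = 5.

5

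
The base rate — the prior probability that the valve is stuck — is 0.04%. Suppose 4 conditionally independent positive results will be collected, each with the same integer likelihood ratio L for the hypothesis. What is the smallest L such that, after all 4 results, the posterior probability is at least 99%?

Prior odds = 0.0004/0.9996 = 1/2499.
Target odds = 0.99/0.01 = 99.
Need L⁴ ≥ 99 ÷ (1/2499) = 247401.
22⁴ = 234256 < 247401 ≤ 279841 = 23⁴, so L = 23.

23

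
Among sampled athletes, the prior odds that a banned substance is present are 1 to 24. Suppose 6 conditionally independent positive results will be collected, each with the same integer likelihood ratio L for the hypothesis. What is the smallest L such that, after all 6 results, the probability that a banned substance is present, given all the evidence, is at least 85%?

3

Prior odds = 1/24.
Target odds = 0.85/0.15 = 17/3.
Need L⁶ ≥ 17/3 ÷ (1/24) = 136.
2⁶ = 64 < 136 ≤ 729 = 3⁶, so L = 3.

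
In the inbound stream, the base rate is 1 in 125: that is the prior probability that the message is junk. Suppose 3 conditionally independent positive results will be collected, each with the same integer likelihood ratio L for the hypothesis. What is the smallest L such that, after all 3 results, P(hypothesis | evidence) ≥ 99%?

Prior odds = 0.008/0.992 = 1/124.
Target odds = 0.99/0.01 = 99.
Need L³ ≥ 99 ÷ (1/124) = 12276.
23³ = 12167 < 12276 ≤ 13824 = 24³, so L = 24.

24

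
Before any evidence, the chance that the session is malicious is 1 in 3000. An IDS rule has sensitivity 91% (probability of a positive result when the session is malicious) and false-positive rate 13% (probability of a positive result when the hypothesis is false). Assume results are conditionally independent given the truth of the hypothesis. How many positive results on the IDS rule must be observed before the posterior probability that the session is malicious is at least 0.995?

Prior odds = (1/3000)/(2999/3000) = 1/2999.
Likelihood ratio of a positive result = 0.91/0.13 = 7.
Target posterior odds = 0.995/0.005 = 199.
Need (1/2999) × 7ⁿ ≥ 199, i.e. 7ⁿ ≥ 596801.
7⁶ = 117649 falls short of 596801 but 7⁷ = 823543 reaches it, so n = 7.

7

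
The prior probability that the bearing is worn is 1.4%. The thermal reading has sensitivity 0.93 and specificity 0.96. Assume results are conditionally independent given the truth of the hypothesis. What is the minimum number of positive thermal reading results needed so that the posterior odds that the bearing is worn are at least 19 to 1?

Prior odds = 0.014/0.986 = 7/493.
False-positive rate = 1 − 0.96 = 0.04; likelihood ratio of a positive = 0.93/0.04 = 23.25.
Target odds = 19.
Require 23.25ⁿ ≥ 19 ÷ (7/493) = 9367/7.
23.25² = 540.5625 falls short of 9367/7 but 23.25³ = 804357/64 reaches it, so n = 3.

3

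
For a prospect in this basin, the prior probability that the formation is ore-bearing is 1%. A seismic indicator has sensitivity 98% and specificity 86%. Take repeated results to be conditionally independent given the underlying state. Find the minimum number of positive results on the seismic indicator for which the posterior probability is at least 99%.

Prior odds: 0.01 ÷ 0.99 = 1/99.
False-positive rate = 1 − 0.86 = 0.14; likelihood ratio of a positive = 0.98/0.14 = 7.
Target posterior odds = 0.99/0.01 = 99.
Require 7ⁿ ≥ 99 ÷ (1/99) = 9801.
7⁴ = 2401 falls short of 9801 but 7⁵ = 16807 reaches it, so n = 5.

5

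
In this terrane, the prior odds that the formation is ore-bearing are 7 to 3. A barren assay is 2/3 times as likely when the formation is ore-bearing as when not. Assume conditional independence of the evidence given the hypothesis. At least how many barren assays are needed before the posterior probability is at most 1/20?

Prior odds = 7/3.
Likelihood ratio per barren assay = 2/3.
Target posterior odds = 0.05/0.95 = 1/19.
Require (2/3)ⁿ ≤ 1/19 ÷ (7/3) = 3/133.
(2/3)⁹ = 512/19683 is still above 3/133 but (2/3)¹⁰ = 1024/59049 is at or below it, so n = 10.

10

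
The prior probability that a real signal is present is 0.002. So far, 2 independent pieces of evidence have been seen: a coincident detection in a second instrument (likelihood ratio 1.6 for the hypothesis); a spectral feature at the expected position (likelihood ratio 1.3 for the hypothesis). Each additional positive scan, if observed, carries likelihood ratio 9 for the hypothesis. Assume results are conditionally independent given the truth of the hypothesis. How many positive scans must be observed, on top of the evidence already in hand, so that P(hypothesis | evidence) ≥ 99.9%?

Prior odds = 0.002/0.998 = 1/499.
Combined Bayes factor of the evidence already in hand = 1.6 × 1.3 = 2.08.
Odds after that evidence = (1/499) × 2.08 = 52/12475.
Target odds = 0.999/0.001 = 999.
Need 9ⁿ ≥ 999 ÷ (52/12475) = 12462525/52.
9⁵ = 59049 falls short of 12462525/52 but 9⁶ = 531441 reaches it, so n = 6.

6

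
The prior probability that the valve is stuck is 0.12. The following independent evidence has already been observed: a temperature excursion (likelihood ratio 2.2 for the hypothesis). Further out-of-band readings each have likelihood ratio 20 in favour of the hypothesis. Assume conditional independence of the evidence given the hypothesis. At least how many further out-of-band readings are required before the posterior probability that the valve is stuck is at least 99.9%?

3

Prior odds = 0.12/0.88 = 3/22.
Bayes factor of the evidence already in hand = 2.2.
Odds after that evidence = (3/22) × 2.2 = 0.3.
Target odds = 0.999/0.001 = 999.
Need 20ⁿ ≥ 999 ÷ 0.3 = 3330.
20² = 400 falls short of 3330 but 20³ = 8000 reaches it, so n = 3.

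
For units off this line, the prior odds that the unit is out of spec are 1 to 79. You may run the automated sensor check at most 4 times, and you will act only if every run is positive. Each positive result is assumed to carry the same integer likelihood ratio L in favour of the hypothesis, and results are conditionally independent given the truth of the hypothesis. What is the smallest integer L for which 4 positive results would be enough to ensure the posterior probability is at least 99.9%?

17

Prior odds = 1/79.
Target odds = 0.999/0.001 = 999.
Need L⁴ ≥ 999 ÷ (1/79) = 78921.
16⁴ = 65536 < 78921 ≤ 83521 = 17⁴, so L = 17.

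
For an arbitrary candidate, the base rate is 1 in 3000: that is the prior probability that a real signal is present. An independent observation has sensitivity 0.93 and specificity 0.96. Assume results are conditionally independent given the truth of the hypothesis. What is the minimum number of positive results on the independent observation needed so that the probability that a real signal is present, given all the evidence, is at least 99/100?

Prior odds: (1/3000) ÷ (2999/3000) = 1/2999.
False-positive rate = 1 − 0.96 = 0.04; likelihood ratio of a positive = 0.93/0.04 = 23.25.
Target odds: 0.99 ÷ 0.01 = 99.
Require 23.25ⁿ ≥ 99 ÷ (1/2999) = 296901.
23.25⁴ = 74805201/256 falls short of 296901 but 23.25⁵ ≈6.79383e+06 reaches it, so n = 5.

5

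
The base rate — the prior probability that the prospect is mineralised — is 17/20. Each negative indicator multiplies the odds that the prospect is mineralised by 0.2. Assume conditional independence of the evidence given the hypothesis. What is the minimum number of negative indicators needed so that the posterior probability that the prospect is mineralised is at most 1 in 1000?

6

Prior odds = 0.85/0.15 = 17/3.
Likelihood ratio per negative indicator = 0.2.
Target posterior odds = 0.001/0.999 = 1/999.
Need (17/3) × 0.2ⁿ ≤ 1/999, i.e. 0.2ⁿ ≤ 1/5661.
0.2⁵ = 0.00032 is still above 1/5661 but 0.2⁶ = 1/15625 is at or below it, so n = 6.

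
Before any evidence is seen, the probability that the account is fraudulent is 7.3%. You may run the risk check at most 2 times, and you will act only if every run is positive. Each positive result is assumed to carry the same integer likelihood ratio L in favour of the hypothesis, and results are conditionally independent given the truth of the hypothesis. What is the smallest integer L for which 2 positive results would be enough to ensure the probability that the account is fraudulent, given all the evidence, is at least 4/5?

8

Prior odds = 0.073/0.927 = 73/927.
Target odds = 0.8/0.2 = 4.
Need L² ≥ 4 ÷ (73/927) = 3708/73.
7² = 49 < 3708/73 ≤ 64 = 8², so L = 8.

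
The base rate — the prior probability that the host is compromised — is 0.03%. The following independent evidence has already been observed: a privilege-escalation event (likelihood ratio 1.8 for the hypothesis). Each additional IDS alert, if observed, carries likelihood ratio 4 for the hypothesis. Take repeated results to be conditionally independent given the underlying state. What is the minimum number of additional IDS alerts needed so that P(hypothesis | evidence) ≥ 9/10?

Prior odds = 0.0003/0.9997 = 3/9997.
Bayes factor of the evidence already in hand = 1.8.
Odds after that evidence = (3/9997) × 1.8 = 27/49985.
Target odds = 0.9/0.1 = 9.
Need 4ⁿ ≥ 9 ÷ (27/49985) = 49985/3.
4⁷ = 16384 falls short of 49985/3 but 4⁸ = 65536 reaches it, so n = 8.

8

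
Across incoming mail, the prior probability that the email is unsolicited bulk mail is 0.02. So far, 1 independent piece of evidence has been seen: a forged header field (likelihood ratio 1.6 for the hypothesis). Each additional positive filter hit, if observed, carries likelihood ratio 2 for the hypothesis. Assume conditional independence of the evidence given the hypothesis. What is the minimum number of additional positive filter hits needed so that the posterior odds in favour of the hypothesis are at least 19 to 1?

10

Prior odds = 0.02/0.98 = 1/49.
Bayes factor of the evidence already in hand = 1.6.
Odds after that evidence = (1/49) × 1.6 = 8/245.
Target odds = 19.
Need 2ⁿ ≥ 19 ÷ (8/245) = 581.875.
2⁹ = 512 falls short of 581.875 but 2¹⁰ = 1024 reaches it, so n = 10.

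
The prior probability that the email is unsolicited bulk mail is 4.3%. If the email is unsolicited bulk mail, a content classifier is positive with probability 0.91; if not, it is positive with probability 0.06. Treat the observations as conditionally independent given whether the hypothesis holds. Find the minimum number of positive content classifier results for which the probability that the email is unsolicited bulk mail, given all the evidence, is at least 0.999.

Prior odds = 0.043/0.957 = 43/957.
Likelihood ratio of a positive = 0.91/0.06 = 91/6.
Target posterior odds = 0.999/0.001 = 999.
Need (43/957) × (91/6)ⁿ ≥ 999, i.e. (91/6)ⁿ ≥ 956043/43.
(91/6)³ = 753571/216 falls short of 956043/43 but (91/6)⁴ = 68574961/1296 reaches it, so n = 4.

4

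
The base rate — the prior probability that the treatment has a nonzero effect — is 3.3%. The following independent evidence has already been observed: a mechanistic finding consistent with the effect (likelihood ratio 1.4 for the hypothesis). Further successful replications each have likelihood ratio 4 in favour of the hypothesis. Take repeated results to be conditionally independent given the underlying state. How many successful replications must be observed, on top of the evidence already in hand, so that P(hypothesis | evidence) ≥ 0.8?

Prior odds = 0.033/0.967 = 33/967.
Bayes factor of the evidence already in hand = 1.4.
Odds after that evidence = (33/967) × 1.4 = 231/4835.
Target odds = 0.8/0.2 = 4.
Need 4ⁿ ≥ 4 ÷ (231/4835) = 19340/231.
4³ = 64 falls short of 19340/231 but 4⁴ = 256 reaches it, so n = 4.

4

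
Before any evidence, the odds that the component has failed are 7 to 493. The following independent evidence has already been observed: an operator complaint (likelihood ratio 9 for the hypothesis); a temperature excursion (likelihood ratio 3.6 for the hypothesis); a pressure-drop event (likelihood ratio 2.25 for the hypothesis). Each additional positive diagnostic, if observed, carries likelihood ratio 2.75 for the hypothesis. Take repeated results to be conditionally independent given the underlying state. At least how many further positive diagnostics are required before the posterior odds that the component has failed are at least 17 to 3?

Prior odds = 7/493.
Combined Bayes factor of the evidence already in hand = 9 × 3.6 × 2.25 = 72.9.
Odds after that evidence = (7/493) × 72.9 = 5103/4930.
Target odds = 17/3.
Need 2.75ⁿ ≥ 17/3 ÷ (5103/4930) = 83810/15309.
2.75¹ = 2.75 falls short of 83810/15309 but 2.75² = 7.5625 reaches it, so n = 2.

2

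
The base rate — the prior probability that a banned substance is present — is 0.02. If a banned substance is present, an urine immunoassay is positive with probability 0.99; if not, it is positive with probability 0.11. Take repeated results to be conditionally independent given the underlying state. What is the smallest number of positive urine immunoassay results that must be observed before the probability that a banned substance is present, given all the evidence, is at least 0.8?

Prior odds = 0.02/0.98 = 1/49.
Likelihood ratio of a positive = 0.99/0.11 = 9.
Target odds: 0.8 ÷ 0.2 = 4.
Need (1/49) × 9ⁿ ≥ 4, i.e. 9ⁿ ≥ 196.
9² = 81 falls short of 196 but 9³ = 729 reaches it, so n = 3.

3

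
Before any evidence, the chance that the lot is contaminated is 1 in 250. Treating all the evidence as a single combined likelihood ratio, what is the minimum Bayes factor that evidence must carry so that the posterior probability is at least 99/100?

Prior odds = 0.004/0.996 = 1/249.
Target odds = 0.99/0.01 = 99.
Required Bayes factor = 99 ÷ (1/249) = 24651.

24651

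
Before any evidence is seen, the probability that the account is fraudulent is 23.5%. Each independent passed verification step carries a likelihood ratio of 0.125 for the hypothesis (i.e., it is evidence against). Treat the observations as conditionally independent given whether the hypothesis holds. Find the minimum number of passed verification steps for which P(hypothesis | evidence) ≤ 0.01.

Prior odds: 0.235 ÷ 0.765 = 47/153.
Likelihood ratio per passed verification step = 0.125.
Target odds: 0.01 ÷ 0.99 = 1/99.
Require 0.125ⁿ ≤ 1/99 ÷ (47/153) = 17/517.
0.125¹ = 0.125 is still above 17/517 but 0.125² = 0.015625 is at or below it, so n = 2.

2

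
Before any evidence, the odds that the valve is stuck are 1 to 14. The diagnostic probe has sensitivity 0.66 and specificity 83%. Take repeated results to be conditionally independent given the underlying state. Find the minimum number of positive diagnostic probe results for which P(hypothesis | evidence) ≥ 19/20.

Prior odds = 1/14.
False-positive rate = 1 − 0.83 = 0.17; likelihood ratio of a positive = 0.66/0.17 = 66/17.
Target odds: 0.95 ÷ 0.05 = 19.
Require (66/17)ⁿ ≥ 19 ÷ (1/14) = 266.
(66/17)⁴ = 18974736/83521 falls short of 266 but (66/17)⁵ ≈882.013 reaches it, so n = 5.

5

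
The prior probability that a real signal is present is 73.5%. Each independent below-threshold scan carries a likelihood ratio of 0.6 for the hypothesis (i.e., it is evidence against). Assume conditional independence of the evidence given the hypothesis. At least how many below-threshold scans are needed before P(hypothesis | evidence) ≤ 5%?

8

Prior odds: 0.735 ÷ 0.265 = 147/53.
Likelihood ratio per below-threshold scan = 0.6.
Target odds: 0.05 ÷ 0.95 = 1/19.
Need (147/53) × 0.6ⁿ ≤ 1/19, i.e. 0.6ⁿ ≤ 53/2793.
0.6⁷ = 2187/78125 is still above 53/2793 but 0.6⁸ = 6561/390625 is at or below it, so n = 8.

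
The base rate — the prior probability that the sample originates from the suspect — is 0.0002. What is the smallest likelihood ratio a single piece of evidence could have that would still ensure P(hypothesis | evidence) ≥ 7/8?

Prior odds = 0.0002/0.9998 = 1/4999.
Target odds = 0.875/0.125 = 7.
Required Bayes factor = 7 ÷ (1/4999) = 34993.

34993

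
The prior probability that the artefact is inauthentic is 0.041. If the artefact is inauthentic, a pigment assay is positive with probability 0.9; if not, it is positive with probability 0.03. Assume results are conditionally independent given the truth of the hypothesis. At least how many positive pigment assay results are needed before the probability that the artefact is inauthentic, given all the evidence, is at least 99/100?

Prior odds: 0.041 ÷ 0.959 = 41/959.
Likelihood ratio of a positive = 0.9/0.03 = 30.
Target odds: 0.99 ÷ 0.01 = 99.
Require 30ⁿ ≥ 99 ÷ (41/959) = 94941/41.
30² = 900 falls short of 94941/41 but 30³ = 27000 reaches it, so n = 3.

3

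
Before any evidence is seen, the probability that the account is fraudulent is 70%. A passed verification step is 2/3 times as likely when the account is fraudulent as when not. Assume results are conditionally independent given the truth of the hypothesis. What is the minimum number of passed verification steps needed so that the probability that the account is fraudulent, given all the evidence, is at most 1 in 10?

8

Prior odds = 0.7/0.3 = 7/3.
Likelihood ratio per passed verification step = 2/3.
Target posterior odds = 0.1/0.9 = 1/9.
Require (2/3)ⁿ ≤ 1/9 ÷ (7/3) = 1/21.
(2/3)⁷ = 128/2187 is still above 1/21 but (2/3)⁸ = 256/6561 is at or below it, so n = 8.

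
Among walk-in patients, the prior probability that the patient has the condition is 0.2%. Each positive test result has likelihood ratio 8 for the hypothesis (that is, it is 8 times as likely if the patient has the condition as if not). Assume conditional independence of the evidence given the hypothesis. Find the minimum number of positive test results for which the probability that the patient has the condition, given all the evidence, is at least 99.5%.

Prior odds = 0.002/0.998 = 1/499.
Likelihood ratio per positive test result = 8.
Target odds: 0.995 ÷ 0.005 = 199.
Need (1/499) × 8ⁿ ≥ 199, i.e. 8ⁿ ≥ 99301.
8⁵ = 32768 falls short of 99301 but 8⁶ = 262144 reaches it, so n = 6.

6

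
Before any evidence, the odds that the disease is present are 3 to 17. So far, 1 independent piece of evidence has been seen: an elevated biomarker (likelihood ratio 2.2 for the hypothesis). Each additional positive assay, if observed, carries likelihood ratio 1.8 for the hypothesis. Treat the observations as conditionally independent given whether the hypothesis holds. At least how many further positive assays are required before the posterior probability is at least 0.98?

9

Prior odds = 3/17.
Bayes factor of the evidence already in hand = 2.2.
Odds after that evidence = (3/17) × 2.2 = 33/85.
Target odds = 0.98/0.02 = 49.
Need 1.8ⁿ ≥ 49 ÷ (33/85) = 4165/33.
1.8⁸ = 43046721/390625 falls short of 4165/33 but 1.8⁹ = 387420489/1953125 reaches it, so n = 9.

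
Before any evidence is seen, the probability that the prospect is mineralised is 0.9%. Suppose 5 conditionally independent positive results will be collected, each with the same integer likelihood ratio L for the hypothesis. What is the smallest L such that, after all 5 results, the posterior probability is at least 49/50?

Prior odds = 0.009/0.991 = 9/991.
Target odds = 0.98/0.02 = 49.
Need L⁵ ≥ 49 ÷ (9/991) = 48559/9.
5⁵ = 3125 < 48559/9 ≤ 7776 = 6⁵, so L = 6.

6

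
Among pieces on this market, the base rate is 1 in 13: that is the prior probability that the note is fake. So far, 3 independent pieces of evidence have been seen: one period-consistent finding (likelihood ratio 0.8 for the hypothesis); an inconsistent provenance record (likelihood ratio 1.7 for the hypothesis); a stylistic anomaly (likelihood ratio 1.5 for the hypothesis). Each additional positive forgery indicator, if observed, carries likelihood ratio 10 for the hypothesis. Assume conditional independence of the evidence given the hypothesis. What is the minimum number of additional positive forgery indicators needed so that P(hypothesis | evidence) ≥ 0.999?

Prior odds = (1/13)/(12/13) = 1/12.
Combined Bayes factor of the evidence already in hand = 0.8 × 1.7 × 1.5 = 2.04.
Odds after that evidence = (1/12) × 2.04 = 0.17.
Target odds = 0.999/0.001 = 999.
Need 10ⁿ ≥ 999 ÷ 0.17 = 99900/17.
10³ = 1000 falls short of 99900/17 but 10⁴ = 10000 reaches it, so n = 4.

4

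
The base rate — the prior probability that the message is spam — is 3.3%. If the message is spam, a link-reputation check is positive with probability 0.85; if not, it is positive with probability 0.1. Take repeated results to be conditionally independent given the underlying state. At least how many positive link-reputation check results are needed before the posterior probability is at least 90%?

Prior odds: 0.033 ÷ 0.967 = 33/967.
Likelihood ratio of a positive = 0.85/0.1 = 8.5.
Target odds: 0.9 ÷ 0.1 = 9.
Need (33/967) × 8.5ⁿ ≥ 9, i.e. 8.5ⁿ ≥ 2901/11.
8.5² = 72.25 falls short of 2901/11 but 8.5³ = 614.125 reaches it, so n = 3.

3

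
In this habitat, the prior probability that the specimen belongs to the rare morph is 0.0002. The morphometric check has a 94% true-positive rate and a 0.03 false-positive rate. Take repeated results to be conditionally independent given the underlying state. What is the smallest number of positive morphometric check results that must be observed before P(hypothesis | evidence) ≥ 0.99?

Prior odds: 0.0002 ÷ 0.9998 = 1/4999.
Likelihood ratio of a positive result = 0.94/0.03 = 94/3.
Target posterior odds = 0.99/0.01 = 99.
Need (1/4999) × (94/3)ⁿ ≥ 99, i.e. (94/3)ⁿ ≥ 494901.
(94/3)³ = 830584/27 falls short of 494901 but (94/3)⁴ = 78074896/81 reaches it, so n = 4.

4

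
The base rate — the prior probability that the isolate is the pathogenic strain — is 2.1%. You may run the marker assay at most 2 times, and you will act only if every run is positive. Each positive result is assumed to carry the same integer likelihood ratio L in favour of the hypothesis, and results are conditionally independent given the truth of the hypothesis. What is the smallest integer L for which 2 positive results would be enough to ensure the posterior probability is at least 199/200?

97

Prior odds = 0.021/0.979 = 21/979.
Target odds = 0.995/0.005 = 199.
Need L² ≥ 199 ÷ (21/979) = 194821/21.
96² = 9216 < 194821/21 ≤ 9409 = 97², so L = 97.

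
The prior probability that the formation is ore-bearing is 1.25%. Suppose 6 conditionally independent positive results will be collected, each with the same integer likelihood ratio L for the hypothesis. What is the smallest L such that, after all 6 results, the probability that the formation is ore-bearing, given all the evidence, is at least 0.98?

Prior odds = 0.0125/0.9875 = 1/79.
Target odds = 0.98/0.02 = 49.
Need L⁶ ≥ 49 ÷ (1/79) = 3871.
3⁶ = 729 < 3871 ≤ 4096 = 4⁶, so L = 4.

4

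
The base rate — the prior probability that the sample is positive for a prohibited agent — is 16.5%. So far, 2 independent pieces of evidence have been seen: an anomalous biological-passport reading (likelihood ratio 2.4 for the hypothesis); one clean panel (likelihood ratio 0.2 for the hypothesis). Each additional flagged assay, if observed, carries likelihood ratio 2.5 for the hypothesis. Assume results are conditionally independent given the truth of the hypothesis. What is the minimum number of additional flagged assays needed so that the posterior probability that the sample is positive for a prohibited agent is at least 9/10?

5

Prior odds = 0.165/0.835 = 33/167.
Combined Bayes factor of the evidence already in hand = 2.4 × 0.2 = 0.48.
Odds after that evidence = (33/167) × 0.48 = 396/4175.
Target odds = 0.9/0.1 = 9.
Need 2.5ⁿ ≥ 9 ÷ (396/4175) = 4175/44.
2.5⁴ = 39.0625 falls short of 4175/44 but 2.5⁵ = 97.65625 reaches it, so n = 5.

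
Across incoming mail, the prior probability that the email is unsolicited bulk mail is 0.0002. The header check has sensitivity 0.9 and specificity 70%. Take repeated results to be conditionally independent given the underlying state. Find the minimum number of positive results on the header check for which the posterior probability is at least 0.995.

13

Prior odds: 0.0002 ÷ 0.9998 = 1/4999.
False-positive rate = 1 − 0.7 = 0.3; likelihood ratio of a positive = 0.9/0.3 = 3.
Target posterior odds = 0.995/0.005 = 199.
Need (1/4999) × 3ⁿ ≥ 199, i.e. 3ⁿ ≥ 994801.
3¹² = 531441 falls short of 994801 but 3¹³ = 1594323 reaches it, so n = 13.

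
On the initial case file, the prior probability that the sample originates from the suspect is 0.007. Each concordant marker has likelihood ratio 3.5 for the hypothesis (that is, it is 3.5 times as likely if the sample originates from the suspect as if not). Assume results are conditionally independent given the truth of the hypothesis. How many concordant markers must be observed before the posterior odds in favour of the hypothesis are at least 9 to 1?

6

Prior odds: 0.007 ÷ 0.993 = 7/993.
Likelihood ratio per concordant marker = 3.5.
Target odds = 9.
Need (7/993) × 3.5ⁿ ≥ 9, i.e. 3.5ⁿ ≥ 8937/7.
3.5⁵ = 525.21875 falls short of 8937/7 but 3.5⁶ = 1838.265625 reaches it, so n = 6.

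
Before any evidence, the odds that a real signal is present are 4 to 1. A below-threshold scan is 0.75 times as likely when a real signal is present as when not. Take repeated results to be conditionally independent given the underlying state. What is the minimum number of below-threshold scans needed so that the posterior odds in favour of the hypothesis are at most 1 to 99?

21

Prior odds = 4.
Likelihood ratio per below-threshold scan = 0.75.
Target odds = 1/99.
Need 4 × 0.75ⁿ ≤ 1/99, i.e. 0.75ⁿ ≤ 1/396.
0.75²⁰ ≈0.00317121 is still above 1/396 but 0.75²¹ ≈0.00237841 is at or below it, so n = 21.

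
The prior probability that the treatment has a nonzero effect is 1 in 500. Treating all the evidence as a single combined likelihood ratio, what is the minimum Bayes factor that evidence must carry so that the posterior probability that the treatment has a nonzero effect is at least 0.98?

Prior odds = 0.002/0.998 = 1/499.
Target odds = 0.98/0.02 = 49.
Required Bayes factor = 49 ÷ (1/499) = 24451.

24451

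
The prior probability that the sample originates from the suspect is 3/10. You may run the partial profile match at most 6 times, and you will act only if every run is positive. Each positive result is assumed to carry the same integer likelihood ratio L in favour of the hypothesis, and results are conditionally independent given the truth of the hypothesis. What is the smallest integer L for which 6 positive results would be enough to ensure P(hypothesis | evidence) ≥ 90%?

2

Prior odds = 0.3/0.7 = 3/7.
Target odds = 0.9/0.1 = 9.
Need L⁶ ≥ 9 ÷ (3/7) = 21.
1⁶ = 1 < 21 ≤ 64 = 2⁶, so L = 2.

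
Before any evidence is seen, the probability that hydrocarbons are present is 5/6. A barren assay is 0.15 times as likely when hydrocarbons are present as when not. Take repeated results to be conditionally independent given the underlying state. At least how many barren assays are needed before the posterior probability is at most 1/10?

Prior odds: (5/6) ÷ (1/6) = 5.
Likelihood ratio per barren assay = 0.15.
Target odds: 0.1 ÷ 0.9 = 1/9.
Require 0.15ⁿ ≤ 1/9 ÷ 5 = 1/45.
0.15² = 0.0225 is still above 1/45 but 0.15³ = 0.003375 is at or below it, so n = 3.

3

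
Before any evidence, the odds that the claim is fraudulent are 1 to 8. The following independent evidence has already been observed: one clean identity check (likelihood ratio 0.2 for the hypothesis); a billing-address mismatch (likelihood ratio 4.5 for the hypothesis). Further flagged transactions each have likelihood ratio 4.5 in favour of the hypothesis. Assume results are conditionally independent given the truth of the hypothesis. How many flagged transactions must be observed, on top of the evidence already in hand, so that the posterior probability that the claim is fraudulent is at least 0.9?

Prior odds = 0.125.
Combined Bayes factor of the evidence already in hand = 0.2 × 4.5 = 0.9.
Odds after that evidence = 0.125 × 0.9 = 0.1125.
Target odds = 0.9/0.1 = 9.
Need 4.5ⁿ ≥ 9 ÷ 0.1125 = 80.
4.5² = 20.25 falls short of 80 but 4.5³ = 91.125 reaches it, so n = 3.

3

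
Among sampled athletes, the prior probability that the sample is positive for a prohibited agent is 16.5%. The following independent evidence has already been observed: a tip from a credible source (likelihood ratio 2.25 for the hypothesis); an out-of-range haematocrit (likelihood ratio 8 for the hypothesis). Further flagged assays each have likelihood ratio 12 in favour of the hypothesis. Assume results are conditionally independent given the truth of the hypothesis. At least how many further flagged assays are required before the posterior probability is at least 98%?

Prior odds = 0.165/0.835 = 33/167.
Combined Bayes factor of the evidence already in hand = 2.25 × 8 = 18.
Odds after that evidence = (33/167) × 18 = 594/167.
Target odds = 0.98/0.02 = 49.
Need 12ⁿ ≥ 49 ÷ (594/167) = 8183/594.
12¹ = 12 falls short of 8183/594 but 12² = 144 reaches it, so n = 2.

2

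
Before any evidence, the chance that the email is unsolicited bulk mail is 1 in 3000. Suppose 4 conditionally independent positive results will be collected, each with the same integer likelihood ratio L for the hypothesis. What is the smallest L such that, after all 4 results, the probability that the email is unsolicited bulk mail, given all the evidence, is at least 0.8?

Prior odds = (1/3000)/(2999/3000) = 1/2999.
Target odds = 0.8/0.2 = 4.
Need L⁴ ≥ 4 ÷ (1/2999) = 11996.
10⁴ = 10000 < 11996 ≤ 14641 = 11⁴, so L = 11.

11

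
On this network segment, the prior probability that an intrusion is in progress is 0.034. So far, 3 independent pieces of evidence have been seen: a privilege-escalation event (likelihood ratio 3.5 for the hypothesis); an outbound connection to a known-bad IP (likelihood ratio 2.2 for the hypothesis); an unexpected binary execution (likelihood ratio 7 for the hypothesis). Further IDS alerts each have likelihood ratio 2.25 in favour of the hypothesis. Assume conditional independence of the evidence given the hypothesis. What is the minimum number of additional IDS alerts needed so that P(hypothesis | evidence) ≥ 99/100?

Prior odds = 0.034/0.966 = 17/483.
Combined Bayes factor of the evidence already in hand = 3.5 × 2.2 × 7 = 53.9.
Odds after that evidence = (17/483) × 53.9 = 1309/690.
Target odds = 0.99/0.01 = 99.
Need 2.25ⁿ ≥ 99 ÷ (1309/690) = 6210/119.
2.25⁴ = 25.62890625 falls short of 6210/119 but 2.25⁵ = 59049/1024 reaches it, so n = 5.

5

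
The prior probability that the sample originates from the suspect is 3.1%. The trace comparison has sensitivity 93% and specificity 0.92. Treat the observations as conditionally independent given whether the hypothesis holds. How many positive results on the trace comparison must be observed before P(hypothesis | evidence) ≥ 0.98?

3

Prior odds: 0.031 ÷ 0.969 = 31/969.
False-positive rate = 1 − 0.92 = 0.08; likelihood ratio of a positive = 0.93/0.08 = 11.625.
Target odds: 0.98 ÷ 0.02 = 49.
Require 11.625ⁿ ≥ 49 ÷ (31/969) = 47481/31.
11.625² = 135.140625 falls short of 47481/31 but 11.625³ = 804357/512 reaches it, so n = 3.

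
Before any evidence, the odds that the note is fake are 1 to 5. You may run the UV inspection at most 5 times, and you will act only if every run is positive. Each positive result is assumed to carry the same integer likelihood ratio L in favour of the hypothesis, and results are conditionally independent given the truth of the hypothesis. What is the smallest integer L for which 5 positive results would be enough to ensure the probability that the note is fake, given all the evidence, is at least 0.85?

Prior odds = 0.2.
Target odds = 0.85/0.15 = 17/3.
Need L⁵ ≥ 17/3 ÷ 0.2 = 85/3.
1⁵ = 1 < 85/3 ≤ 32 = 2⁵, so L = 2.

2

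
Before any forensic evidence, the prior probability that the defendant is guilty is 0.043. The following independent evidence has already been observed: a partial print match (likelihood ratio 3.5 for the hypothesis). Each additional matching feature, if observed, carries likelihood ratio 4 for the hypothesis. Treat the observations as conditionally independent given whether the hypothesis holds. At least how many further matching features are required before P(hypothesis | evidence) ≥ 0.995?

6

Prior odds = 0.043/0.957 = 43/957.
Bayes factor of the evidence already in hand = 3.5.
Odds after that evidence = (43/957) × 3.5 = 301/1914.
Target odds = 0.995/0.005 = 199.
Need 4ⁿ ≥ 199 ÷ (301/1914) = 380886/301.
4⁵ = 1024 falls short of 380886/301 but 4⁶ = 4096 reaches it, so n = 6.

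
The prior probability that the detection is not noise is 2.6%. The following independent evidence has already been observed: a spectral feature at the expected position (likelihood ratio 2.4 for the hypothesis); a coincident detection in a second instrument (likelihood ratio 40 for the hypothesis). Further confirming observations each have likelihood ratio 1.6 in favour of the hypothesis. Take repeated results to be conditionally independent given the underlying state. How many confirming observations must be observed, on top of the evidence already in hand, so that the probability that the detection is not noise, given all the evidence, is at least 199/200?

Prior odds = 0.026/0.974 = 13/487.
Combined Bayes factor of the evidence already in hand = 2.4 × 40 = 96.
Odds after that evidence = (13/487) × 96 = 1248/487.
Target odds = 0.995/0.005 = 199.
Need 1.6ⁿ ≥ 199 ÷ (1248/487) = 96913/1248.
1.6⁹ = 134217728/1953125 falls short of 96913/1248 but 1.6¹⁰ ≈109.951 reaches it, so n = 10.

10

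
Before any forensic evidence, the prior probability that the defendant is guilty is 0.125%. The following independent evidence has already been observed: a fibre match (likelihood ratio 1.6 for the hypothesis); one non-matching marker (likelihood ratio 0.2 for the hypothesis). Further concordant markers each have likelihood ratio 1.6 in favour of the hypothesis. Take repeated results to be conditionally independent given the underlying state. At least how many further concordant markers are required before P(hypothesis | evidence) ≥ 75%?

19

Prior odds = 0.00125/0.99875 = 1/799.
Combined Bayes factor of the evidence already in hand = 1.6 × 0.2 = 0.32.
Odds after that evidence = (1/799) × 0.32 = 8/19975.
Target odds = 0.75/0.25 = 3.
Need 1.6ⁿ ≥ 3 ÷ (8/19975) = 7490.625.
1.6¹⁸ ≈4722.37 falls short of 7490.625 but 1.6¹⁹ ≈7555.79 reaches it, so n = 19.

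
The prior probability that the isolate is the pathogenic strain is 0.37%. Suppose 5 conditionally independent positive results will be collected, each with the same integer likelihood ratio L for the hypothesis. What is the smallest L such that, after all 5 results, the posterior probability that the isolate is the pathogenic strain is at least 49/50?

7

Prior odds = 0.0037/0.9963 = 37/9963.
Target odds = 0.98/0.02 = 49.
Need L⁵ ≥ 49 ÷ (37/9963) = 488187/37.
6⁵ = 7776 < 488187/37 ≤ 16807 = 7⁵, so L = 7.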